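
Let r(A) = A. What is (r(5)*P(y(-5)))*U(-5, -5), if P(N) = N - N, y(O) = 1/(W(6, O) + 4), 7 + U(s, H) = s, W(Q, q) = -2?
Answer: 0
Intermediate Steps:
U(s, H) = -7 + s
y(O) = ½ (y(O) = 1/(-2 + 4) = 1/2 = ½)
P(N) = 0
(r(5)*P(y(-5)))*U(-5, -5) = (5*0)*(-7 - 5) = 0*(-12) = 0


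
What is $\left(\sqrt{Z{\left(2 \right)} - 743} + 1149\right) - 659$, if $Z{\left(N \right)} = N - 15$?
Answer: $490 + 6 i \sqrt{21} \approx 490.0 + 27.495 i$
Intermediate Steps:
$Z{\left(N \right)} = -15 + N$ ($Z{\left(N \right)} = N - 15 = -15 + N$)
$\left(\sqrt{Z{\left(2 \right)} - 743} + 1149\right) - 659 = \left(\sqrt{\left(-15 + 2\right) - 743} + 1149\right) - 659 = \left(\sqrt{-13 - 743} + 1149\right) - 659 = \left(\sqrt{-756} + 1149\right) - 659 = \left(6 i \sqrt{21} + 1149\right) - 659 = \left(1149 + 6 i \sqrt{21}\right) - 659 = 490 + 6 i \sqrt{21}$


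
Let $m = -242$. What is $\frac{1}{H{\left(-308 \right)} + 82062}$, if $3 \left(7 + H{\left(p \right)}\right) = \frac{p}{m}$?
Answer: $\frac{33}{2707829} \approx 1.2187 \cdot 10^{-5}$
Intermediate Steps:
$H{\left(p \right)} = -7 - \frac{p}{726}$ ($H{\left(p \right)} = -7 + \frac{p \frac{1}{-242}}{3} = -7 + \frac{p \left(- \frac{1}{242}\right)}{3} = -7 + \frac{\left(- \frac{1}{242}\right) p}{3} = -7 - \frac{p}{726}$)
$\frac{1}{H{\left(-308 \right)} + 82062} = \frac{1}{\left(-7 - - \frac{14}{33}\right) + 82062} = \frac{1}{\left(-7 + \frac{14}{33}\right) + 82062} = \frac{1}{- \frac{217}{33} + 82062} = \frac{1}{\frac{2707829}{33}} = \frac{33}{2707829}$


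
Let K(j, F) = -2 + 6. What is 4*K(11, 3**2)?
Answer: 16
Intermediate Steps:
K(j, F) = 4
4*K(11, 3**2) = 4*4 = 16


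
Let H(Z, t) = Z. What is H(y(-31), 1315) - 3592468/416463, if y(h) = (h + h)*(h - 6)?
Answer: 951773654/416463 ≈ 2285.4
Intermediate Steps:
y(h) = 2*h*(-6 + h) (y(h) = (2*h)*(-6 + h) = 2*h*(-6 + h))
H(y(-31), 1315) - 3592468/416463 = 2*(-31)*(-6 - 31) - 3592468/416463 = 2*(-31)*(-37) - 3592468*1/416463 = 2294 - 3592468/416463 = 951773654/416463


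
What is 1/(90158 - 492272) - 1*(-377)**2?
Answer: -57152060707/402114 ≈ -1.4213e+5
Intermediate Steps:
1/(90158 - 492272) - 1*(-377)**2 = 1/(-402114) - 1*142129 = -1/402114 - 142129 = -57152060707/402114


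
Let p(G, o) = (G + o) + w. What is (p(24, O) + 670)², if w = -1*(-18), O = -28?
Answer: 467856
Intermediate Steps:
w = 18
p(G, o) = 18 + G + o (p(G, o) = (G + o) + 18 = 18 + G + o)
(p(24, O) + 670)² = ((18 + 24 - 28) + 670)² = (14 + 670)² = 684² = 467856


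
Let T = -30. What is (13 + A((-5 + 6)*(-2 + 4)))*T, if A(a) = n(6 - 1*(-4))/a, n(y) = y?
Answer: -540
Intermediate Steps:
A(a) = 10/a (A(a) = (6 - 1*(-4))/a = (6 + 4)/a = 10/a)
(13 + A((-5 + 6)*(-2 + 4)))*T = (13 + 10/(((-5 + 6)*(-2 + 4))))*(-30) = (13 + 10/((1*2)))*(-30) = (13 + 10/2)*(-30) = (13 + 10*(1/2))*(-30) = (13 + 5)*(-30) = 18*(-30) = -540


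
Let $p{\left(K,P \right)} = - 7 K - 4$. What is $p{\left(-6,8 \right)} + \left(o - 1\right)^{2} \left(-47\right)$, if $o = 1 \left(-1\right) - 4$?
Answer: $-1654$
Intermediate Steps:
$o = -5$ ($o = -1 - 4 = -5$)
$p{\left(K,P \right)} = -4 - 7 K$
$p{\left(-6,8 \right)} + \left(o - 1\right)^{2} \left(-47\right) = \left(-4 - -42\right) + \left(-5 - 1\right)^{2} \left(-47\right) = \left(-4 + 42\right) + \left(-6\right)^{2} \left(-47\right) = 38 + 36 \left(-47\right) = 38 - 1692 = -1654$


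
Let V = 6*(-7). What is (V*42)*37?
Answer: -65268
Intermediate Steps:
V = -42
(V*42)*37 = -42*42*37 = -1764*37 = -65268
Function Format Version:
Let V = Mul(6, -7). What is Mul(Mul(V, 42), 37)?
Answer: -65268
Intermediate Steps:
V = -42
Mul(Mul(V, 42), 37) = Mul(Mul(-42, 42), 37) = Mul(-1764, 37) = -65268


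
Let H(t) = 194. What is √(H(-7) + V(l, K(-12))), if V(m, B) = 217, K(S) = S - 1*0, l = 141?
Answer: √411 ≈ 20.273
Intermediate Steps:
K(S) = S (K(S) = S + 0 = S)
√(H(-7) + V(l, K(-12))) = √(194 + 217) = √411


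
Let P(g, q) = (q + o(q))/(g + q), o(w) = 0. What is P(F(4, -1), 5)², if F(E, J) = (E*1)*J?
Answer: 25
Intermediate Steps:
F(E, J) = E*J
P(g, q) = q/(g + q) (P(g, q) = (q + 0)/(g + q) = q/(g + q))
P(F(4, -1), 5)² = (5/(4*(-1) + 5))² = (5/(-4 + 5))² = (5/1)² = (5*1)² = 5² = 25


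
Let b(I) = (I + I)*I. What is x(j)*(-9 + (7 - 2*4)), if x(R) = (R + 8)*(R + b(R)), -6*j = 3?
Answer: 0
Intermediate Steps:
j = -½ (j = -⅙*3 = -½ ≈ -0.50000)
b(I) = 2*I² (b(I) = (2*I)*I = 2*I²)
x(R) = (8 + R)*(R + 2*R²) (x(R) = (R + 8)*(R + 2*R²) = (8 + R)*(R + 2*R²))
x(j)*(-9 + (7 - 2*4)) = (-(8 + 2*(-½)² + 17*(-½))/2)*(-9 + (7 - 2*4)) = (-(8 + 2*(¼) - 17/2)/2)*(-9 + (7 - 8)) = (-(8 + ½ - 17/2)/2)*(-9 - 1) = -½*0*(-10) = 0*(-10) = 0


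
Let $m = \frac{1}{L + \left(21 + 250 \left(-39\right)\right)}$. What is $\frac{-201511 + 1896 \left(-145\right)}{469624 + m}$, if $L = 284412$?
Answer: $- \frac{130867496373}{128997729193} \approx -1.0145$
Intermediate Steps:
$m = \frac{1}{274683}$ ($m = \frac{1}{284412 + \left(21 + 250 \left(-39\right)\right)} = \frac{1}{284412 + \left(21 - 9750\right)} = \frac{1}{284412 - 9729} = \frac{1}{274683} \approx 3.6406 \cdot 10^{-6}$)
$\frac{-201511 + 1896 \left(-145\right)}{469624 + m} = \frac{-201511 + 1896 \left(-145\right)}{469624 + \frac{1}{274683}} = \frac{-201511 - 274920}{\frac{128997729193}{274683}} = \left(-476431\right) \frac{274683}{128997729193} = - \frac{130867496373}{128997729193}$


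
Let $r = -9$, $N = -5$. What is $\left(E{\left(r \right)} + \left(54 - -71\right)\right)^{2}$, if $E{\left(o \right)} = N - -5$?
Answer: $15625$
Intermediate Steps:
$E{\left(o \right)} = 0$ ($E{\left(o \right)} = -5 - -5 = -5 + 5 = 0$)
$\left(E{\left(r \right)} + \left(54 - -71\right)\right)^{2} = \left(0 + \left(54 - -71\right)\right)^{2} = \left(0 + \left(54 + 71\right)\right)^{2} = \left(0 + 125\right)^{2} = 125^{2} = 15625$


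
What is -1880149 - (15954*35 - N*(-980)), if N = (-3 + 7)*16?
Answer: -2501259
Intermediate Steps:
N = 64 (N = 4*16 = 64)
-1880149 - (15954*35 - N*(-980)) = -1880149 - (15954*35 - 64*(-980)) = -1880149 - (558390 - 1*(-62720)) = -1880149 - (558390 + 62720) = -1880149 - 1*621110 = -1880149 - 621110 = -2501259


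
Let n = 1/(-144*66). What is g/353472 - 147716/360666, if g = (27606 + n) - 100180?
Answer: -13796366192215/22437418493952 ≈ -0.61488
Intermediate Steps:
n = -1/9504 (n = 1/(-9504) = -1/9504 ≈ -0.00010522)
g = -689743297/9504 (g = (27606 - 1/9504) - 100180 = 262367423/9504 - 100180 = -689743297/9504 ≈ -72574.)
g/353472 - 147716/360666 = -689743297/9504/353472 - 147716/360666 = -689743297/9504*1/353472 - 147716*1/360666 = -689743297/3359397888 - 73858/180333 = -13796366192215/22437418493952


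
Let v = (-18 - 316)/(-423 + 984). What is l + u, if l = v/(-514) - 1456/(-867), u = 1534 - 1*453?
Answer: 2653659680/2451009 ≈ 1082.7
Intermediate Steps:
v = -334/561 ≈ -0.59537
u = 1081 (u = 1534 - 453 = 1081)
l = 4118951/2451009 (l = -334/561/(-514) - 1456/(-867) = -334/561*(-1/514) - 1456*(-1/867) = 167/144177 + 1456/867 = 4118951/2451009 ≈ 1.6805)
l + u = 4118951/2451009 + 1081 = 2653659680/2451009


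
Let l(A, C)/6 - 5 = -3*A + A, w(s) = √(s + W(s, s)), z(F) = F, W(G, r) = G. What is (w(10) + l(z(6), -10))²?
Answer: 1784 - 168*√5 ≈ 1408.3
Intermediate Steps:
w(s) = √2*√s (w(s) = √(s + s) = √(2*s) = √2*√s)
l(A, C) = 30 - 12*A (l(A, C) = 30 + 6*(-3*A + A) = 30 + 6*(-2*A) = 30 - 12*A)
(w(10) + l(z(6), -10))² = (√2*√10 + (30 - 12*6))² = (2*√5 + (30 - 72))² = (2*√5 - 42)² = (-42 + 2*√5)²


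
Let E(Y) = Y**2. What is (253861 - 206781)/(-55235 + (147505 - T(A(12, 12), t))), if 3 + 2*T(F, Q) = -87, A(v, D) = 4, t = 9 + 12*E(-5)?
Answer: 9416/18463 ≈ 0.50999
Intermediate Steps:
t = 309 (t = 9 + 12*(-5)**2 = 9 + 12*25 = 9 + 300 = 309)
T(F, Q) = -45 (T(F, Q) = -3/2 + (1/2)*(-87) = -3/2 - 87/2 = -45)
(253861 - 206781)/(-55235 + (147505 - T(A(12, 12), t))) = (253861 - 206781)/(-55235 + (147505 - 1*(-45))) = 47080/(-55235 + (147505 + 45)) = 47080/(-55235 + 147550) = 47080/92315 = 47080*(1/92315) = 9416/18463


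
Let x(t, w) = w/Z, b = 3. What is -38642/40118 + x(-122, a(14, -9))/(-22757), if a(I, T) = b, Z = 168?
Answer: -24622547891/25563029128 ≈ -0.96321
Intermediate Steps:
a(I, T) = 3
x(t, w) = w/168
-38642/40118 + x(-122, a(14, -9))/(-22757) = -38642/40118 + ((1/168)*3)/(-22757) = -38642*1/40118 + (1/56)*(-1/22757) = -19321/20059 - 1/1274392 = -24622547891/25563029128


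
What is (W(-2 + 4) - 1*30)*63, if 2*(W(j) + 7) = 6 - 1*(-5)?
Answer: -3969/2 ≈ -1984.5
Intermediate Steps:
W(j) = -3/2 (W(j) = -7 + (6 - 1*(-5))/2 = -7 + (6 + 5)/2 = -7 + (½)*11 = -7 + 11/2 = -3/2)
(W(-2 + 4) - 1*30)*63 = (-3/2 - 1*30)*63 = (-3/2 - 30)*63 = -63/2*63 = -3969/2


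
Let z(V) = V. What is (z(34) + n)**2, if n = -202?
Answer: 28224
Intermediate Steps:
(z(34) + n)**2 = (34 - 202)**2 = (-168)**2 = 28224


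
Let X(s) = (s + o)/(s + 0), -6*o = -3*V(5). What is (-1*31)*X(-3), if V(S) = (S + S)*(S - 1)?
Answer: 527/3 ≈ 175.67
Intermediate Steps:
V(S) = 2*S*(-1 + S) (V(S) = (2*S)*(-1 + S) = 2*S*(-1 + S))
o = 20 (o = -(-1)*2*5*(-1 + 5)/2 = -(-1)*2*5*4/2 = -(-1)*40/2 = -1/6*(-120) = 20)
X(s) = (20 + s)/s (X(s) = (s + 20)/(s + 0) = (20 + s)/s)
(-1*31)*X(-3) = (-1*31)*((20 - 3)/(-3)) = -(-31)*17/3 = -31*(-17/3) = 527/3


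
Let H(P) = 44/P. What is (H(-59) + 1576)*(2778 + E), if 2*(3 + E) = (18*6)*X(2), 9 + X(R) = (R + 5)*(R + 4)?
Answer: 423527580/59 ≈ 7.1784e+6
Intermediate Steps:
X(R) = -9 + (4 + R)*(5 + R) (X(R) = -9 + (R + 5)*(R + 4) = -9 + (5 + R)*(4 + R) = -9 + (4 + R)*(5 + R))
E = 1779 (E = -3 + ((18*6)*(11 + 2² + 9*2))/2 = -3 + (108*(11 + 4 + 18))/2 = -3 + (108*33)/2 = -3 + (½)*3564 = -3 + 1782 = 1779)
(H(-59) + 1576)*(2778 + E) = (44/(-59) + 1576)*(2778 + 1779) = (44*(-1/59) + 1576)*4557 = (-44/59 + 1576)*4557 = (92940/59)*4557 = 423527580/59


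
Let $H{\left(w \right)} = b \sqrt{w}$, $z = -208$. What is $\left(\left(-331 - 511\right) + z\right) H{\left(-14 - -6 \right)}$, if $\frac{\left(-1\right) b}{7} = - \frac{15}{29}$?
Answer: $- \frac{220500 i \sqrt{2}}{29} \approx - 10753.0 i$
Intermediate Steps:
$b = \frac{105}{29}$ ($b = - 7 \left(- \frac{15}{29}\right) = - 7 \left(\left(-15\right) \frac{1}{29}\right) = \left(-7\right) \left(- \frac{15}{29}\right) = \frac{105}{29} \approx 3.6207$)
$H{\left(w \right)} = \frac{105 \sqrt{w}}{29}$
$\left(\left(-331 - 511\right) + z\right) H{\left(-14 - -6 \right)} = \left(\left(-331 - 511\right) - 208\right) \frac{105 \sqrt{-14 - -6}}{29} = \left(\left(-331 - 511\right) - 208\right) \frac{105 \sqrt{-14 + 6}}{29} = \left(-842 - 208\right) \frac{105 \sqrt{-8}}{29} = - 1050 \frac{105 \cdot 2 i \sqrt{2}}{29} = - 1050 \frac{210 i \sqrt{2}}{29} = - \frac{220500 i \sqrt{2}}{29}$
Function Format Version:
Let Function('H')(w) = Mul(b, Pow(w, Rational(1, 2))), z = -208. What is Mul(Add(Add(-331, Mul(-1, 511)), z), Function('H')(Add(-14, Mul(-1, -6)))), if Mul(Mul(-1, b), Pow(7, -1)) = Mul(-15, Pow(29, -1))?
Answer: Mul(Rational(-220500, 29), I, Pow(2, Rational(1, 2))) ≈ Mul(-10753., I)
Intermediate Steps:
b = Rational(105, 29) (b = Mul(-7, Mul(-15, Pow(29, -1))) = Mul(-7, Mul(-15, Rational(1, 29))) = Mul(-7, Rational(-15, 29)) = Rational(105, 29) ≈ 3.6207)
Function('H')(w) = Mul(Rational(105, 29), Pow(w, Rational(1, 2)))
Mul(Add(Add(-331, Mul(-1, 511)), z), Function('H')(Add(-14, Mul(-1, -6)))) = Mul(Add(Add(-331, Mul(-1, 511)), -208), Mul(Rational(105, 29), Pow(Add(-14, Mul(-1, -6)), Rational(1, 2)))) = Mul(Add(Add(-331, -511), -208), Mul(Rational(105, 29), Pow(Add(-14, 6), Rational(1, 2)))) = Mul(Add(-842, -208), Mul(Rational(105, 29), Pow(-8, Rational(1, 2)))) = Mul(-1050, Mul(Rational(105, 29), Mul(2, I, Pow(2, Rational(1, 2))))) = Mul(-1050, Mul(Rational(210, 29), I, Pow(2, Rational(1, 2)))) = Mul(Rational(-220500, 29), I, Pow(2, Rational(1, 2)))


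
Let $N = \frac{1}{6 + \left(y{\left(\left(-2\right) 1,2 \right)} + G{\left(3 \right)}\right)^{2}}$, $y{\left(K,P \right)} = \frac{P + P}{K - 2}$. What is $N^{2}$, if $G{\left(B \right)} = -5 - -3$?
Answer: $\frac{1}{225} \approx 0.0044444$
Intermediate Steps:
$y{\left(K,P \right)} = \frac{2 P}{-2 + K}$
$G{\left(B \right)} = -2$ ($G{\left(B \right)} = -5 + 3 = -2$)
$N = \frac{1}{15}$ ($N = \frac{1}{6 + \left(2 \cdot 2 \frac{1}{-2 - 2} - 2\right)^{2}} = \frac{1}{6 + \left(2 \cdot 2 \frac{1}{-4} - 2\right)^{2}} = \frac{1}{6 + \left(2 \cdot 2 \left(- \frac{1}{4}\right) - 2\right)^{2}} = \frac{1}{6 + \left(-1 - 2\right)^{2}} = \frac{1}{6 + \left(-3\right)^{2}} = \frac{1}{6 + 9} = \frac{1}{15} \approx 0.066667$)
$N^{2} = \left(\frac{1}{15}\right)^{2} = \frac{1}{225}$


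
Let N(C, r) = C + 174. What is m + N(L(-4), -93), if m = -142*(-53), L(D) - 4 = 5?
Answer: 7709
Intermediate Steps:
L(D) = 9 (L(D) = 4 + 5 = 9)
m = 7526
N(C, r) = 174 + C
m + N(L(-4), -93) = 7526 + (174 + 9) = 7526 + 183 = 7709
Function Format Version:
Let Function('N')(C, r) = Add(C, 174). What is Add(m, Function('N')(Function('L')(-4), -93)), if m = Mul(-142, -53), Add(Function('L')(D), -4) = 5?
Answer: 7709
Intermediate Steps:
Function('L')(D) = 9 (Function('L')(D) = Add(4, 5) = 9)
m = 7526
Function('N')(C, r) = Add(174, C)
Add(m, Function('N')(Function('L')(-4), -93)) = Add(7526, Add(174, 9)) = Add(7526, 183) = 7709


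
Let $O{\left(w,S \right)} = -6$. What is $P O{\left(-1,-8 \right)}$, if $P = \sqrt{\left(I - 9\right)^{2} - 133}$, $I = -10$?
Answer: $- 12 \sqrt{57} \approx -90.598$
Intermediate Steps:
$P = 2 \sqrt{57}$ ($P = \sqrt{\left(-10 - 9\right)^{2} - 133} = \sqrt{\left(-19\right)^{2} - 133} = \sqrt{361 - 133} = \sqrt{228} = 2 \sqrt{57} \approx 15.1$)
$P O{\left(-1,-8 \right)} = 2 \sqrt{57} \left(-6\right) = - 12 \sqrt{57}$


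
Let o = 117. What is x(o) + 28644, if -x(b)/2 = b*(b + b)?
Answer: -26112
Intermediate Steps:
x(b) = -4*b**2 (x(b) = -2*b*(b + b) = -2*b*2*b = -4*b**2)
x(o) + 28644 = -4*117**2 + 28644 = -4*13689 + 28644 = -54756 + 28644 = -26112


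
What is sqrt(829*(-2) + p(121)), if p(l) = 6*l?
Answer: 2*I*sqrt(233) ≈ 30.529*I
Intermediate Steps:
sqrt(829*(-2) + p(121)) = sqrt(829*(-2) + 6*121) = sqrt(-1658 + 726) = sqrt(-932) = 2*I*sqrt(233)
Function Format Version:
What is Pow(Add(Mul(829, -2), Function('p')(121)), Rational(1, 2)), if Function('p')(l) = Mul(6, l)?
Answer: Mul(2, I, Pow(233, Rational(1, 2))) ≈ Mul(30.529, I)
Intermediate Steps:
Pow(Add(Mul(829, -2), Function('p')(121)), Rational(1, 2)) = Pow(Add(Mul(829, -2), Mul(6, 121)), Rational(1, 2)) = Pow(Add(-1658, 726), Rational(1, 2)) = Pow(-932, Rational(1, 2)) = Mul(2, I, Pow(233, Rational(1, 2)))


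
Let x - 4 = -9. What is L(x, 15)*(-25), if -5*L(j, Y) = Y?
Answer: 75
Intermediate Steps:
x = -5 (x = 4 - 9 = -5)
L(j, Y) = -Y/5
L(x, 15)*(-25) = -⅕*15*(-25) = -3*(-25) = 75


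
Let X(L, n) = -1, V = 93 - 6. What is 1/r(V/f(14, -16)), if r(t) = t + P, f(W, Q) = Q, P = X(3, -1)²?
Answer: -16/71 ≈ -0.22535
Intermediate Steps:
V = 87
P = 1 (P = (-1)² = 1)
r(t) = 1 + t (r(t) = t + 1 = 1 + t)
1/r(V/f(14, -16)) = 1/(1 + 87/(-16)) = 1/(1 + 87*(-1/16)) = 1/(1 - 87/16) = 1/(-71/16) = -16/71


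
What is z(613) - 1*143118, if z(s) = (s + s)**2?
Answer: 1359958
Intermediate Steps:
z(s) = 4*s**2 (z(s) = (2*s)**2 = 4*s**2)
z(613) - 1*143118 = 4*613**2 - 1*143118 = 4*375769 - 143118 = 1503076 - 143118 = 1359958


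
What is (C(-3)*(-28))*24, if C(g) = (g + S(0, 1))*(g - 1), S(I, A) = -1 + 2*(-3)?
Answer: -26880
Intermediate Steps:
S(I, A) = -7 (S(I, A) = -1 - 6 = -7)
C(g) = (-1 + g)*(-7 + g) (C(g) = (g - 7)*(g - 1) = (-7 + g)*(-1 + g) = (-1 + g)*(-7 + g))
(C(-3)*(-28))*24 = ((7 + (-3)² - 8*(-3))*(-28))*24 = ((7 + 9 + 24)*(-28))*24 = (40*(-28))*24 = -1120*24 = -26880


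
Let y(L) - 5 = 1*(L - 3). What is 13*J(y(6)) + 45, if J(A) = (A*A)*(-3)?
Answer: -2451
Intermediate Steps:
y(L) = 2 + L (y(L) = 5 + 1*(L - 3) = 5 + 1*(-3 + L) = 5 + (-3 + L) = 2 + L)
J(A) = -3*A**2 (J(A) = A**2*(-3) = -3*A**2)
13*J(y(6)) + 45 = 13*(-3*(2 + 6)**2) + 45 = 13*(-3*8**2) + 45 = 13*(-3*64) + 45 = 13*(-192) + 45 = -2496 + 45 = -2451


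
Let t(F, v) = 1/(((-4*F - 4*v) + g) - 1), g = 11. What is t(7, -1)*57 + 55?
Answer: 713/14 ≈ 50.929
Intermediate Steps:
t(F, v) = 1/(10 - 4*F - 4*v) (t(F, v) = 1/(((-4*F - 4*v) + 11) - 1) = 1/((11 - 4*F - 4*v) - 1) = 1/(10 - 4*F - 4*v))
t(7, -1)*57 + 55 = -1/(-10 + 4*7 + 4*(-1))*57 + 55 = -1/(-10 + 28 - 4)*57 + 55 = -1/14*57 + 55 = -57/14 + 55 = 713/14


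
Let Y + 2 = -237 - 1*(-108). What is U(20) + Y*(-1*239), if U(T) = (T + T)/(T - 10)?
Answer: 31313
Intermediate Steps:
U(T) = 2*T/(-10 + T) (U(T) = (2*T)/(-10 + T) = 2*T/(-10 + T))
Y = -131 (Y = -2 + (-237 - 1*(-108)) = -2 + (-237 + 108) = -2 - 129 = -131)
U(20) + Y*(-1*239) = 2*20/(-10 + 20) - (-131)*239 = 2*20/10 - 131*(-239) = 2*20*(⅒) + 31309 = 4 + 31309 = 31313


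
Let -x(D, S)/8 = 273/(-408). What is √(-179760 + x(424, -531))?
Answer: I*√51949093/17 ≈ 423.97*I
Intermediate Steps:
x(D, S) = 91/17 (x(D, S) = -2184/(-408) = -2184*(-1)/408 = -8*(-91/136) = 91/17)
√(-179760 + x(424, -531)) = √(-179760 + 91/17) = √(-3055829/17) = I*√51949093/17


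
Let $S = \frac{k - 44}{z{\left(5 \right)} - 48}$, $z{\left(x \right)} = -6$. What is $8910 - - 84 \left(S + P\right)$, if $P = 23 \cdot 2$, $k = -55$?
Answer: $12928$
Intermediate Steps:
$P = 46$
$S = \frac{11}{6}$ ($S = \frac{-55 - 44}{-6 - 48} = - \frac{99}{-54} = \left(-99\right) \left(- \frac{1}{54}\right) = \frac{11}{6} \approx 1.8333$)
$8910 - - 84 \left(S + P\right) = 8910 - - 84 \left(\frac{11}{6} + 46\right) = 8910 - \left(-84\right) \frac{287}{6} = 8910 - -4018 = 8910 + 4018 = 12928$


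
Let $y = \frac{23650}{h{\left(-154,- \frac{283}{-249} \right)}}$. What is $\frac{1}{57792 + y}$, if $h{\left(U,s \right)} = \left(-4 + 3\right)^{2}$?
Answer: $\frac{1}{81442} \approx 1.2279 \cdot 10^{-5}$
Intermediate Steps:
$h{\left(U,s \right)} = 1$ ($h{\left(U,s \right)} = \left(-1\right)^{2} = 1$)
$y = 23650$ ($y = \frac{23650}{1} = 23650 \cdot 1 = 23650$)
$\frac{1}{57792 + y} = \frac{1}{57792 + 23650} = \frac{1}{81442}$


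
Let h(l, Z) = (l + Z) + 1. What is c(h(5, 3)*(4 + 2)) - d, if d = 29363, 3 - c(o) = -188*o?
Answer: -19208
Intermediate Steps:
h(l, Z) = 1 + Z + l (h(l, Z) = (Z + l) + 1 = 1 + Z + l)
c(o) = 3 + 188*o (c(o) = 3 - (-188)*o = 3 + 188*o)
c(h(5, 3)*(4 + 2)) - d = (3 + 188*((1 + 3 + 5)*(4 + 2))) - 1*29363 = (3 + 188*(9*6)) - 29363 = (3 + 188*54) - 29363 = (3 + 10152) - 29363 = 10155 - 29363 = -19208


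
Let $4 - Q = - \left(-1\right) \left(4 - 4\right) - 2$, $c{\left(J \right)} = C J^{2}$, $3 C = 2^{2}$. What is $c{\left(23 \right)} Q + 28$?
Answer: $4260$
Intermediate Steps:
$C = \frac{4}{3}$ ($C = \frac{2^{2}}{3} = \frac{1}{3} \cdot 4 = \frac{4}{3} \approx 1.3333$)
$c{\left(J \right)} = \frac{4 J^{2}}{3}$
$Q = 6$ ($Q = 4 - \left(- \left(-1\right) \left(4 - 4\right) - 2\right) = 4 - \left(- \left(-1\right) 0 - 2\right) = 4 - \left(\left(-1\right) 0 - 2\right) = 4 - \left(0 - 2\right) = 4 - -2 = 4 + 2 = 6$)
$c{\left(23 \right)} Q + 28 = \frac{4 \cdot 23^{2}}{3} \cdot 6 + 28 = \frac{4}{3} \cdot 529 \cdot 6 + 28 = \frac{2116}{3} \cdot 6 + 28 = 4232 + 28 = 4260$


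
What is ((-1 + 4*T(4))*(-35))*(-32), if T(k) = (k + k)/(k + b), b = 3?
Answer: 4000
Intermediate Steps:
T(k) = 2*k/(3 + k) (T(k) = (k + k)/(k + 3) = (2*k)/(3 + k) = 2*k/(3 + k))
((-1 + 4*T(4))*(-35))*(-32) = ((-1 + 4*(2*4/(3 + 4)))*(-35))*(-32) = ((-1 + 4*(2*4/7))*(-35))*(-32) = ((-1 + 4*(2*4*(1/7)))*(-35))*(-32) = ((-1 + 4*(8/7))*(-35))*(-32) = ((-1 + 32/7)*(-35))*(-32) = ((25/7)*(-35))*(-32) = -125*(-32) = 4000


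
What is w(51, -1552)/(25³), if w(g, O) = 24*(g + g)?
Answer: 2448/15625 ≈ 0.15667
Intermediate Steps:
w(g, O) = 48*g (w(g, O) = 24*(2*g) = 48*g)
w(51, -1552)/(25³) = (48*51)/(25³) = 2448/15625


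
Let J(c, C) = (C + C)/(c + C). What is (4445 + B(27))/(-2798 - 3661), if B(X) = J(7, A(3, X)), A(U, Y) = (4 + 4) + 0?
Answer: -66691/96885 ≈ -0.68835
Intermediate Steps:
A(U, Y) = 8 (A(U, Y) = 8 + 0 = 8)
J(c, C) = 2*C/(C + c) (J(c, C) = (2*C)/(C + c) = 2*C/(C + c))
B(X) = 16/15 (B(X) = 2*8/(8 + 7) = 2*8/15 = 2*8*(1/15) = 16/15)
(4445 + B(27))/(-2798 - 3661) = (4445 + 16/15)/(-2798 - 3661) = (66691/15)/(-6459) = (66691/15)*(-1/6459) = -66691/96885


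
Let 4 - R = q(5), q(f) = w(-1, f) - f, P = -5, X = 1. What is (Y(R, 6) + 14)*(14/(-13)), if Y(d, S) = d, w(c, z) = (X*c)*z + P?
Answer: -462/13 ≈ -35.538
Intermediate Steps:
w(c, z) = -5 + c*z (w(c, z) = (1*c)*z - 5 = c*z - 5 = -5 + c*z)
q(f) = -5 - 2*f (q(f) = (-5 - f) - f = -5 - 2*f)
R = 19 (R = 4 - (-5 - 2*5) = 4 - (-5 - 10) = 4 - 1*(-15) = 4 + 15 = 19)
(Y(R, 6) + 14)*(14/(-13)) = (19 + 14)*(14/(-13)) = 33*(14*(-1/13)) = 33*(-14/13) = -462/13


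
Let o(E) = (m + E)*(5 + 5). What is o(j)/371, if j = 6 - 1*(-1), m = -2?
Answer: 50/371 ≈ 0.13477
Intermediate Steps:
j = 7 (j = 6 + 1 = 7)
o(E) = -20 + 10*E (o(E) = (-2 + E)*(5 + 5) = (-2 + E)*10 = -20 + 10*E)
o(j)/371 = (-20 + 10*7)/371 = (-20 + 70)*(1/371) = 50*(1/371) = 50/371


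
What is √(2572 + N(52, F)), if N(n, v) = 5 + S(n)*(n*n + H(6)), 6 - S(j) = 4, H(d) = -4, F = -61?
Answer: √7977 ≈ 89.314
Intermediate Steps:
S(j) = 2 (S(j) = 6 - 1*4 = 6 - 4 = 2)
N(n, v) = -3 + 2*n² (N(n, v) = 5 + 2*(n*n - 4) = 5 + 2*(n² - 4) = 5 + 2*(-4 + n²) = 5 + (-8 + 2*n²) = -3 + 2*n²)
√(2572 + N(52, F)) = √(2572 + (-3 + 2*52²)) = √(2572 + (-3 + 2*2704)) = √(2572 + (-3 + 5408)) = √(2572 + 5405) = √7977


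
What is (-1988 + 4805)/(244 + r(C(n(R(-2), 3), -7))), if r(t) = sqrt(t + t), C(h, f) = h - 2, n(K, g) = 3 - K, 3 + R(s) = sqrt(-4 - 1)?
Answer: 2817/(244 + sqrt(2)*sqrt(4 - I*sqrt(5))) ≈ 11.408 + 0.035262*I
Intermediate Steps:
R(s) = -3 + I*sqrt(5) (R(s) = -3 + sqrt(-4 - 1) = -3 + sqrt(-5) = -3 + I*sqrt(5))
C(h, f) = -2 + h
r(t) = sqrt(2)*sqrt(t) (r(t) = sqrt(2*t) = sqrt(2)*sqrt(t))
(-1988 + 4805)/(244 + r(C(n(R(-2), 3), -7))) = (-1988 + 4805)/(244 + sqrt(2)*sqrt(-2 + (3 - (-3 + I*sqrt(5))))) = 2817/(244 + sqrt(2)*sqrt(-2 + (3 + (3 - I*sqrt(5))))) = 2817/(244 + sqrt(2)*sqrt(-2 + (6 - I*sqrt(5)))) = 2817/(244 + sqrt(2)*sqrt(4 - I*sqrt(5)))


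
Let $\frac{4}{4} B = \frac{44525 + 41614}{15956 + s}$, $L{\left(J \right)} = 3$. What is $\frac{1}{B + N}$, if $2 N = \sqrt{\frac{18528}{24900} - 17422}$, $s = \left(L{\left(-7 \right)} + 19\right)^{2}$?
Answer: $\frac{256074920}{214199006801} - \frac{3003040 i \sqrt{3000375798}}{10924149346851} \approx 0.0011955 - 0.015058 i$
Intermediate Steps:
$s = 484$ ($s = \left(3 + 19\right)^{2} = 22^{2} = 484$)
$N = \frac{i \sqrt{3000375798}}{830}$ ($N = \frac{\sqrt{\frac{18528}{24900} - 17422}}{2} = \frac{\sqrt{18528 \cdot \frac{1}{24900} - 17422}}{2} = \frac{\sqrt{\frac{1544}{2075} - 17422}}{2} = \frac{\sqrt{- \frac{36149106}{2075}}}{2} = \frac{\frac{1}{415} i \sqrt{3000375798}}{2} = \frac{i \sqrt{3000375798}}{830} \approx 65.995 i$)
$B = \frac{28713}{5480}$ ($B = \frac{44525 + 41614}{15956 + 484} = \frac{86139}{16440} = 86139 \cdot \frac{1}{16440} = \frac{28713}{5480} \approx 5.2396$)
$\frac{1}{B + N} = \frac{1}{\frac{28713}{5480} + \frac{i \sqrt{3000375798}}{830}}$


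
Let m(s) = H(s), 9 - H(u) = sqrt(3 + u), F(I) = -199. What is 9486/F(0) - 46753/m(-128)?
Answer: -85688739/40994 - 233765*I*sqrt(5)/206 ≈ -2090.3 - 2537.4*I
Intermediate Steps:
H(u) = 9 - sqrt(3 + u)
m(s) = 9 - sqrt(3 + s)
9486/F(0) - 46753/m(-128) = 9486/(-199) - 46753/(9 - sqrt(3 - 128)) = 9486*(-1/199) - 46753/(9 - sqrt(-125)) = -9486/199 - 46753/(9 - 5*I*sqrt(5))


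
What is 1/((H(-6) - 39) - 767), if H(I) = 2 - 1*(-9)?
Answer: -1/795 ≈ -0.0012579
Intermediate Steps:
H(I) = 11 (H(I) = 2 + 9 = 11)
1/((H(-6) - 39) - 767) = 1/((11 - 39) - 767) = 1/(-28 - 767) = 1/(-795) = -1/795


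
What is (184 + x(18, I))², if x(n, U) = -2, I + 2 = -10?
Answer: 33124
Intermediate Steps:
I = -12 (I = -2 - 10 = -12)
(184 + x(18, I))² = (184 - 2)² = 182² = 33124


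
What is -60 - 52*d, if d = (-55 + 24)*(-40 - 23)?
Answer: -101616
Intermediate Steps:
d = 1953 (d = -31*(-63) = 1953)
-60 - 52*d = -60 - 52*1953 = -60 - 101556 = -101616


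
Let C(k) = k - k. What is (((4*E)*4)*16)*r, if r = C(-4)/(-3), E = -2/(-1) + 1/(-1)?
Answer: 0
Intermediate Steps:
C(k) = 0
E = 1 (E = -2*(-1) + 1*(-1) = 2 - 1 = 1)
r = 0 (r = 0/(-3) = 0*(-⅓) = 0)
(((4*E)*4)*16)*r = (((4*1)*4)*16)*0 = ((4*4)*16)*0 = (16*16)*0 = 256*0 = 0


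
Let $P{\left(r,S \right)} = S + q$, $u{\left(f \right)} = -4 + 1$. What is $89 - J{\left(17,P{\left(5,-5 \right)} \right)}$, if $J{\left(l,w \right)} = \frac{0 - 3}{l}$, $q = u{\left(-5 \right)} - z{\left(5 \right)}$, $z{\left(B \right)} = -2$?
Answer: $\frac{1516}{17} \approx 89.177$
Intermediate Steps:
$u{\left(f \right)} = -3$
$q = -1$ ($q = -3 - -2 = -3 + 2 = -1$)
$P{\left(r,S \right)} = -1 + S$ ($P{\left(r,S \right)} = S - 1 = -1 + S$)
$J{\left(l,w \right)} = - \frac{3}{l}$ ($J{\left(l,w \right)} = \frac{0 - 3}{l} = - \frac{3}{l}$)
$89 - J{\left(17,P{\left(5,-5 \right)} \right)} = 89 - - \frac{3}{17} = 89 + \frac{3}{17} = \frac{1516}{17}$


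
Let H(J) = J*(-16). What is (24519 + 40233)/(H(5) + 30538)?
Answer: 32376/15229 ≈ 2.1259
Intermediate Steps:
H(J) = -16*J
(24519 + 40233)/(H(5) + 30538) = (24519 + 40233)/(-16*5 + 30538) = 64752/(-80 + 30538) = 64752/30458 = 64752*(1/30458) = 32376/15229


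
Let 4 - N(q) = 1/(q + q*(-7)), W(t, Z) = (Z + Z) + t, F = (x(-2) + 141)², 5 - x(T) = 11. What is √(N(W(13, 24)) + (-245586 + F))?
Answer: I*√30455833926/366 ≈ 476.82*I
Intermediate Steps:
x(T) = -6 (x(T) = 5 - 1*11 = 5 - 11 = -6)
F = 18225 (F = (-6 + 141)² = 135² = 18225)
W(t, Z) = t + 2*Z (W(t, Z) = 2*Z + t = t + 2*Z)
N(q) = 4 + 1/(6*q) (N(q) = 4 - 1/(q + q*(-7)) = 4 - 1/(q - 7*q) = 4 - 1/((-6*q)) = 4 - (-1)/(6*q) = 4 + 1/(6*q))
√(N(W(13, 24)) + (-245586 + F)) = √((4 + 1/(6*(13 + 2*24))) + (-245586 + 18225)) = √((4 + 1/(6*(13 + 48))) - 227361) = √((4 + (⅙)/61) - 227361) = √((4 + (⅙)*(1/61)) - 227361) = √((4 + 1/366) - 227361) = √(1465/366 - 227361) = √(-83212661/366) = I*√30455833926/366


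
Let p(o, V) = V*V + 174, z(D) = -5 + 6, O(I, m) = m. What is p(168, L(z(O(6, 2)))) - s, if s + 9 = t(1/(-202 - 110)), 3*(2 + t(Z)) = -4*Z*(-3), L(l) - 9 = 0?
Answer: 20749/78 ≈ 266.01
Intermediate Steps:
z(D) = 1
L(l) = 9 (L(l) = 9 + 0 = 9)
p(o, V) = 174 + V**2 (p(o, V) = V**2 + 174 = 174 + V**2)
t(Z) = -2 + 4*Z (t(Z) = -2 + (-4*Z*(-3))/3 = -2 + (12*Z)/3 = -2 + 4*Z)
s = -859/78 (s = -9 + (-2 + 4/(-202 - 110)) = -9 + (-2 + 4/(-312)) = -9 + (-2 + 4*(-1/312)) = -9 + (-2 - 1/78) = -9 - 157/78 = -859/78 ≈ -11.013)
p(168, L(z(O(6, 2)))) - s = (174 + 9**2) - 1*(-859/78) = (174 + 81) + 859/78 = 255 + 859/78 = 20749/78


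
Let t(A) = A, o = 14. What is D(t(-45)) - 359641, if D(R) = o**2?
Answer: -359445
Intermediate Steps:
D(R) = 196 (D(R) = 14**2 = 196)
D(t(-45)) - 359641 = 196 - 359641 = -359445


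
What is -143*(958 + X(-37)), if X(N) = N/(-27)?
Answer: -3704129/27 ≈ -1.3719e+5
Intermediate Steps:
X(N) = -N/27 (X(N) = N*(-1/27) = -N/27)
-143*(958 + X(-37)) = -143*(958 - 1/27*(-37)) = -143*(958 + 37/27) = -143*25903/27 = -3704129/27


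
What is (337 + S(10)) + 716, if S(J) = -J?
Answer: 1043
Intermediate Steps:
(337 + S(10)) + 716 = (337 - 1*10) + 716 = (337 - 10) + 716 = 327 + 716 = 1043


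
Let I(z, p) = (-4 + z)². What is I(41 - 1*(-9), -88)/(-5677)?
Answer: -2116/5677 ≈ -0.37273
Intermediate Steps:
I(41 - 1*(-9), -88)/(-5677) = (-4 + (41 - 1*(-9)))²/(-5677) = (-4 + (41 + 9))²*(-1/5677) = (-4 + 50)²*(-1/5677) = 46²*(-1/5677) = 2116*(-1/5677) = -2116/5677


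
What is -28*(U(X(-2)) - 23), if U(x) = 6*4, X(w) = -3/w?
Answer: -28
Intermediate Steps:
U(x) = 24
-28*(U(X(-2)) - 23) = -28*(24 - 23) = -28*1 = -28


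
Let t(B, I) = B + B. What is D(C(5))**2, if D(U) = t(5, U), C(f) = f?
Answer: 100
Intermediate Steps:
t(B, I) = 2*B
D(U) = 10 (D(U) = 2*5 = 10)
D(C(5))**2 = 10**2 = 100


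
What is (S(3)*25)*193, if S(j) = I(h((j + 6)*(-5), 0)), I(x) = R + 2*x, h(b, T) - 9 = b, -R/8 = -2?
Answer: -270200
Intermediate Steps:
R = 16 (R = -8*(-2) = 16)
h(b, T) = 9 + b
I(x) = 16 + 2*x
S(j) = -26 - 10*j (S(j) = 16 + 2*(9 + (j + 6)*(-5)) = 16 + 2*(9 + (6 + j)*(-5)) = 16 + 2*(9 + (-30 - 5*j)) = 16 + 2*(-21 - 5*j) = 16 + (-42 - 10*j) = -26 - 10*j)
(S(3)*25)*193 = ((-26 - 10*3)*25)*193 = ((-26 - 30)*25)*193 = -56*25*193 = -1400*193 = -270200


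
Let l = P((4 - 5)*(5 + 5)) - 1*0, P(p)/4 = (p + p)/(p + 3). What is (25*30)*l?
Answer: 60000/7 ≈ 8571.4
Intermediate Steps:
P(p) = 8*p/(3 + p) (P(p) = 4*((p + p)/(p + 3)) = 4*((2*p)/(3 + p)) = 4*(2*p/(3 + p)) = 8*p/(3 + p))
l = 80/7 (l = 8*((4 - 5)*(5 + 5))/(3 + (4 - 5)*(5 + 5)) - 1*0 = 8*(-1*10)/(3 - 1*10) + 0 = 8*(-10)/(3 - 10) + 0 = 8*(-10)/(-7) + 0 = 8*(-10)*(-1/7) + 0 = 80/7 + 0 = 80/7 ≈ 11.429)
(25*30)*l = (25*30)*(80/7) = 750*(80/7) = 60000/7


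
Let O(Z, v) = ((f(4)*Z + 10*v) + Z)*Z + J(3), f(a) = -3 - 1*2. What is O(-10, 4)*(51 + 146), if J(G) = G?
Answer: -157009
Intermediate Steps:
f(a) = -5 (f(a) = -3 - 2 = -5)
O(Z, v) = 3 + Z*(-4*Z + 10*v) (O(Z, v) = ((-5*Z + 10*v) + Z)*Z + 3 = (-4*Z + 10*v)*Z + 3 = Z*(-4*Z + 10*v) + 3 = 3 + Z*(-4*Z + 10*v))
O(-10, 4)*(51 + 146) = (3 - 4*(-10)² + 10*(-10)*4)*(51 + 146) = (3 - 4*100 - 400)*197 = (3 - 400 - 400)*197 = -797*197 = -157009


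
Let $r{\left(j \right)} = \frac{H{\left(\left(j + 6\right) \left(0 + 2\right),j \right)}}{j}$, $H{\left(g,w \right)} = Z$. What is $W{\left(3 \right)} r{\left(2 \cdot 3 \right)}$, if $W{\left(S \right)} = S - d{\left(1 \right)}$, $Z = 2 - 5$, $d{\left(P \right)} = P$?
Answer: $-1$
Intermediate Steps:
$Z = -3$
$H{\left(g,w \right)} = -3$
$W{\left(S \right)} = -1 + S$ ($W{\left(S \right)} = S - 1 = -1 + S$)
$r{\left(j \right)} = - \frac{3}{j}$
$W{\left(3 \right)} r{\left(2 \cdot 3 \right)} = \left(-1 + 3\right) \left(- \frac{3}{2 \cdot 3}\right) = 2 \left(- \frac{3}{6}\right) = 2 \left(\left(-3\right) \frac{1}{6}\right) = 2 \left(- \frac{1}{2}\right) = -1$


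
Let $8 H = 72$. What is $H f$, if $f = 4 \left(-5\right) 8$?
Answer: $-1440$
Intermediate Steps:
$H = 9$ ($H = \frac{1}{8} \cdot 72 = 9$)
$f = -160$ ($f = \left(-20\right) 8 = -160$)
$H f = 9 \left(-160\right) = -1440$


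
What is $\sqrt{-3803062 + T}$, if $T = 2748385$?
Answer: $i \sqrt{1054677} \approx 1027.0 i$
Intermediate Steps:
$\sqrt{-3803062 + T} = \sqrt{-3803062 + 2748385} = \sqrt{-1054677} = i \sqrt{1054677}$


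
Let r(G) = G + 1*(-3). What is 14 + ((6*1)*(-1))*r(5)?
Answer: 2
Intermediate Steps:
r(G) = -3 + G (r(G) = G - 3 = -3 + G)
14 + ((6*1)*(-1))*r(5) = 14 + ((6*1)*(-1))*(-3 + 5) = 14 + (6*(-1))*2 = 14 - 6*2 = 14 - 12 = 2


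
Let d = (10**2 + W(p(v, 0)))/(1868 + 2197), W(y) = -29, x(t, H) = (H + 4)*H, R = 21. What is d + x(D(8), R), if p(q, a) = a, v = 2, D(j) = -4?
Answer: 2134196/4065 ≈ 525.02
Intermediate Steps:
x(t, H) = H*(4 + H) (x(t, H) = (4 + H)*H = H*(4 + H))
d = 71/4065 (d = (10**2 - 29)/(1868 + 2197) = (100 - 29)/4065 = 71*(1/4065) = 71/4065 ≈ 0.017466)
d + x(D(8), R) = 71/4065 + 21*(4 + 21) = 71/4065 + 21*25 = 71/4065 + 525 = 2134196/4065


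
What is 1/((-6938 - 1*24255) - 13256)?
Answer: -1/44449 ≈ -2.2498e-5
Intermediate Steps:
1/((-6938 - 1*24255) - 13256) = 1/((-6938 - 24255) - 13256) = 1/(-31193 - 13256) = 1/(-44449) = -1/44449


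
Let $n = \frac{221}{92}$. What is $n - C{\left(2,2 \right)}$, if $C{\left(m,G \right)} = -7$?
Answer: $\frac{865}{92} \approx 9.4022$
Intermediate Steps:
$n = \frac{221}{92}$ ($n = 221 \cdot \frac{1}{92} = \frac{221}{92} \approx 2.4022$)
$n - C{\left(2,2 \right)} = \frac{221}{92} - -7 = \frac{221}{92} + 7 = \frac{865}{92}$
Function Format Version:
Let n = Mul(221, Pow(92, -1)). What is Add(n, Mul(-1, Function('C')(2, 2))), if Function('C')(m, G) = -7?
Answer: Rational(865, 92) ≈ 9.4022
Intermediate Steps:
n = Rational(221, 92) (n = Mul(221, Rational(1, 92)) = Rational(221, 92) ≈ 2.4022)
Add(n, Mul(-1, Function('C')(2, 2))) = Add(Rational(221, 92), Mul(-1, -7)) = Add(Rational(221, 92), 7) = Rational(865, 92)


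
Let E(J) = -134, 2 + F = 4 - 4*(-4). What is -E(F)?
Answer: 134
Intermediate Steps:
F = 18 (F = -2 + (4 - 4*(-4)) = -2 + (4 + 16) = -2 + 20 = 18)
-E(F) = -1*(-134) = 134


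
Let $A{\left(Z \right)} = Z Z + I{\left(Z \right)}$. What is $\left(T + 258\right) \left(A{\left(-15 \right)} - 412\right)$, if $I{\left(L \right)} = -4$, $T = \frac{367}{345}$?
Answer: $- \frac{17071007}{345} \approx -49481.0$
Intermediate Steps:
$T = \frac{367}{345}$ ($T = 367 \cdot \frac{1}{345} = \frac{367}{345} \approx 1.0638$)
$A{\left(Z \right)} = -4 + Z^{2}$ ($A{\left(Z \right)} = Z Z - 4 = Z^{2} - 4 = -4 + Z^{2}$)
$\left(T + 258\right) \left(A{\left(-15 \right)} - 412\right) = \left(\frac{367}{345} + 258\right) \left(\left(-4 + \left(-15\right)^{2}\right) - 412\right) = \frac{89377 \left(\left(-4 + 225\right) - 412\right)}{345} = \frac{89377 \left(221 - 412\right)}{345} = \frac{89377}{345} \left(-191\right) = - \frac{17071007}{345}$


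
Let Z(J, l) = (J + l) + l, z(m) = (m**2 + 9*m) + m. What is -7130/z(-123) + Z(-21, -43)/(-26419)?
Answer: -186880277/367197681 ≈ -0.50894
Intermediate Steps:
z(m) = m**2 + 10*m
Z(J, l) = J + 2*l
-7130/z(-123) + Z(-21, -43)/(-26419) = -7130*(-1/(123*(10 - 123))) + (-21 + 2*(-43))/(-26419) = -7130/((-123*(-113))) + (-21 - 86)*(-1/26419) = -7130/13899 - 107*(-1/26419) = -7130*1/13899 + 107/26419 = -7130/13899 + 107/26419 = -186880277/367197681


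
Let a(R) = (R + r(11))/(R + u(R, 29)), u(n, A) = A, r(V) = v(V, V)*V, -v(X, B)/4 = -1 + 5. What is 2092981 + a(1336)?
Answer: 571384045/273 ≈ 2.0930e+6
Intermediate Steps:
v(X, B) = -16 (v(X, B) = -4*(-1 + 5) = -4*4 = -16)
r(V) = -16*V
a(R) = (-176 + R)/(29 + R) (a(R) = (R - 16*11)/(R + 29) = (R - 176)/(29 + R) = (-176 + R)/(29 + R))
2092981 + a(1336) = 2092981 + (-176 + 1336)/(29 + 1336) = 2092981 + 1160/1365 = 2092981 + (1/1365)*1160 = 2092981 + 232/273 = 571384045/273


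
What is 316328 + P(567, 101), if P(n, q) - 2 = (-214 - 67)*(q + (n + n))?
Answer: -30705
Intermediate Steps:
P(n, q) = 2 - 562*n - 281*q (P(n, q) = 2 + (-214 - 67)*(q + (n + n)) = 2 - 281*(q + 2*n) = 2 + (-562*n - 281*q) = 2 - 562*n - 281*q)
316328 + P(567, 101) = 316328 + (2 - 562*567 - 281*101) = 316328 + (2 - 318654 - 28381) = 316328 - 347033 = -30705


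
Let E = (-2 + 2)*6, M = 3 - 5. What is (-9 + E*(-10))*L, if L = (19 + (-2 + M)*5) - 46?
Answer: 423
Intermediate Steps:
M = -2
E = 0 (E = 0*6 = 0)
L = -47 (L = (19 + (-2 - 2)*5) - 46 = (19 - 4*5) - 46 = (19 - 20) - 46 = -1 - 46 = -47)
(-9 + E*(-10))*L = (-9 + 0*(-10))*(-47) = (-9 + 0)*(-47) = -9*(-47) = 423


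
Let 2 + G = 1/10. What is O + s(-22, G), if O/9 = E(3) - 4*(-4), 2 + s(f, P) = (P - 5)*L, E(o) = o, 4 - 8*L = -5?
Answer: 12899/80 ≈ 161.24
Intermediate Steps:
L = 9/8 (L = ½ - ⅛*(-5) = ½ + 5/8 = 9/8 ≈ 1.1250)
G = -19/10 (G = -2 + 1/10 = -2 + ⅒ = -19/10 ≈ -1.9000)
s(f, P) = -61/8 + 9*P/8 (s(f, P) = -2 + (P - 5)*(9/8) = -2 + (-5 + P)*(9/8) = -2 + (-45/8 + 9*P/8) = -61/8 + 9*P/8)
O = 171 (O = 9*(3 - 4*(-4)) = 9*(3 + 16) = 9*19 = 171)
O + s(-22, G) = 171 + (-61/8 + (9/8)*(-19/10)) = 171 + (-61/8 - 171/80) = 171 - 781/80 = 12899/80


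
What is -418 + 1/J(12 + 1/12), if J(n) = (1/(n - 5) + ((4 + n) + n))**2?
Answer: -87122212942/208426969 ≈ -418.00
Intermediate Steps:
J(n) = (4 + 1/(-5 + n) + 2*n)**2 (J(n) = (1/(-5 + n) + (4 + 2*n))**2 = (4 + 1/(-5 + n) + 2*n)**2)
-418 + 1/J(12 + 1/12) = -418 + 1/((19 - 2*(12 + 1/12)**2 + 6*(12 + 1/12))**2/(-5 + (12 + 1/12))**2) = -418 + 1/((19 - 2*(145/12)**2 + 6*(145/12))**2/(-5 + 145/12)**2) = -418 + 1/((19 - 2*21025/144 + 145/2)**2/(85/12)**2) = -418 + 1/(144*(19 - 21025/72 + 145/2)**2/7225) = -418 + 1/(144*(-14437/72)**2/7225) = -418 + 1/((144/7225)*(208426969/5184)) = -418 + 1/(208426969/260100) = -418 + 260100/208426969 = -87122212942/208426969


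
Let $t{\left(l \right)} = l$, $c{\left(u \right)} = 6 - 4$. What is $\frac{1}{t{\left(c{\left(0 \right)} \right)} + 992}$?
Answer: $\frac{1}{994} \approx 0.001006$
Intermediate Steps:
$c{\left(u \right)} = 2$ ($c{\left(u \right)} = 6 - 4 = 2$)
$\frac{1}{t{\left(c{\left(0 \right)} \right)} + 992} = \frac{1}{2 + 992} = \frac{1}{994}$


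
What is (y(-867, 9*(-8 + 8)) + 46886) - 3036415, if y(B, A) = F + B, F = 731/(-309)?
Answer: -924033095/309 ≈ -2.9904e+6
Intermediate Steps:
F = -731/309 (F = 731*(-1/309) = -731/309 ≈ -2.3657)
y(B, A) = -731/309 + B
(y(-867, 9*(-8 + 8)) + 46886) - 3036415 = ((-731/309 - 867) + 46886) - 3036415 = (-268634/309 + 46886) - 3036415 = 14219140/309 - 3036415 = -924033095/309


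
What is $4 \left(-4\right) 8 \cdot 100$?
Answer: $-12800$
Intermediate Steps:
$4 \left(-4\right) 8 \cdot 100 = \left(-16\right) 8 \cdot 100 = \left(-128\right) 100 = -12800$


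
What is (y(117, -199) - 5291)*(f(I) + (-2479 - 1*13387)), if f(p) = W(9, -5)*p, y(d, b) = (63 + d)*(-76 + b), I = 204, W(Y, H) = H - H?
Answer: 869314006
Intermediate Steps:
W(Y, H) = 0
y(d, b) = (-76 + b)*(63 + d)
f(p) = 0 (f(p) = 0*p = 0)
(y(117, -199) - 5291)*(f(I) + (-2479 - 1*13387)) = ((-4788 - 76*117 + 63*(-199) - 199*117) - 5291)*(0 + (-2479 - 1*13387)) = ((-4788 - 8892 - 12537 - 23283) - 5291)*(0 + (-2479 - 13387)) = (-49500 - 5291)*(0 - 15866) = -54791*(-15866) = 869314006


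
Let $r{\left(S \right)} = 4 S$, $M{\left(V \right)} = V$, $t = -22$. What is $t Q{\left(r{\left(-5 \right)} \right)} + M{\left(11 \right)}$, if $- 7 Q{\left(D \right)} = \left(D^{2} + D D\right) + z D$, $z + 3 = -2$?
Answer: $\frac{19877}{7} \approx 2839.6$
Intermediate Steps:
$z = -5$ ($z = -3 - 2 = -5$)
$Q{\left(D \right)} = - \frac{2 D^{2}}{7} + \frac{5 D}{7}$ ($Q{\left(D \right)} = - \frac{\left(D^{2} + D D\right) - 5 D}{7} = - \frac{\left(D^{2} + D^{2}\right) - 5 D}{7} = - \frac{2 D^{2} - 5 D}{7} = - \frac{- 5 D + 2 D^{2}}{7} = - \frac{2 D^{2}}{7} + \frac{5 D}{7}$)
$t Q{\left(r{\left(-5 \right)} \right)} + M{\left(11 \right)} = - 22 \frac{4 \left(-5\right) \left(5 - 2 \cdot 4 \left(-5\right)\right)}{7} + 11 = - 22 \cdot \frac{1}{7} \left(-20\right) \left(5 - -40\right) + 11 = - 22 \cdot \frac{1}{7} \left(-20\right) \left(5 + 40\right) + 11 = - 22 \cdot \frac{1}{7} \left(-20\right) 45 + 11 = \left(-22\right) \left(- \frac{900}{7}\right) + 11 = \frac{19800}{7} + 11 = \frac{19877}{7}$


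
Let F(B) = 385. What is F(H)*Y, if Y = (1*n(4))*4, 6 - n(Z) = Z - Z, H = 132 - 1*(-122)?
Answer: 9240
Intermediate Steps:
H = 254 (H = 132 + 122 = 254)
n(Z) = 6 (n(Z) = 6 - (Z - Z) = 6 - 1*0 = 6 + 0 = 6)
Y = 24 (Y = (1*6)*4 = 6*4 = 24)
F(H)*Y = 385*24 = 9240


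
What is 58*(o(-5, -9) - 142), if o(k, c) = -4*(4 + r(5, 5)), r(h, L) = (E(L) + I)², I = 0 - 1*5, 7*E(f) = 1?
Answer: -717228/49 ≈ -14637.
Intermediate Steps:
E(f) = ⅐ (E(f) = (⅐)*1 = ⅐)
I = -5 (I = 0 - 5 = -5)
r(h, L) = 1156/49 (r(h, L) = (⅐ - 5)² = (-34/7)² = 1156/49)
o(k, c) = -5408/49 (o(k, c) = -4*(4 + 1156/49) = -4*1352/49 = -5408/49)
58*(o(-5, -9) - 142) = 58*(-5408/49 - 142) = 58*(-12366/49) = -717228/49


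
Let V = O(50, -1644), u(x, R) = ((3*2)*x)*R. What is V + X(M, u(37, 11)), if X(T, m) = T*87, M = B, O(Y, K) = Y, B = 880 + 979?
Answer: 161783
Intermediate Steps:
B = 1859
u(x, R) = 6*R*x (u(x, R) = (6*x)*R = 6*R*x)
M = 1859
X(T, m) = 87*T
V = 50
V + X(M, u(37, 11)) = 50 + 87*1859 = 50 + 161733 = 161783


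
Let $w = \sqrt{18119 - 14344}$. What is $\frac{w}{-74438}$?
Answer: $- \frac{5 \sqrt{151}}{74438} \approx -0.0008254$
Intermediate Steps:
$w = 5 \sqrt{151}$ ($w = \sqrt{3775} = 5 \sqrt{151} \approx 61.441$)
$\frac{w}{-74438} = \frac{5 \sqrt{151}}{-74438} = 5 \sqrt{151} \left(- \frac{1}{74438}\right) = - \frac{5 \sqrt{151}}{74438}$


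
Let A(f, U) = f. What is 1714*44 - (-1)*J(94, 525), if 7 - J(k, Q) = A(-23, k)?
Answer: 75446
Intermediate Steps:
J(k, Q) = 30 (J(k, Q) = 7 - 1*(-23) = 7 + 23 = 30)
1714*44 - (-1)*J(94, 525) = 1714*44 - (-1)*30 = 75416 - 1*(-30) = 75416 + 30 = 75446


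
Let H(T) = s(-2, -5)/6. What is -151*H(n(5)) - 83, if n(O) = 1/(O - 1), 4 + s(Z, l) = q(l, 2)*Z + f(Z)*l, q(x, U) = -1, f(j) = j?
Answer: -853/3 ≈ -284.33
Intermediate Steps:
s(Z, l) = -4 - Z + Z*l (s(Z, l) = -4 + (-Z + Z*l) = -4 - Z + Z*l)
n(O) = 1/(-1 + O)
H(T) = 4/3 (H(T) = (-4 - 1*(-2) - 2*(-5))/6 = (-4 + 2 + 10)*(1/6) = 8*(1/6) = 4/3)
-151*H(n(5)) - 83 = -151*4/3 - 83 = -604/3 - 83 = -853/3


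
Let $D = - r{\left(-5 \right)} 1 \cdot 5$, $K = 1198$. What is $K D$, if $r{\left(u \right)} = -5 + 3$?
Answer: $11980$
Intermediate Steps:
$r{\left(u \right)} = -2$
$D = 10$ ($D = - \left(-2\right) 1 \cdot 5 = - \left(-2\right) 5 = \left(-1\right) \left(-10\right) = 10$)
$K D = 1198 \cdot 10 = 11980$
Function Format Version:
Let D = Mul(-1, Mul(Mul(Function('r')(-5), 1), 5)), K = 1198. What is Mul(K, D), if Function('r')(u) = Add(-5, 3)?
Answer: 11980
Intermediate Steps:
Function('r')(u) = -2
D = 10 (D = Mul(-1, Mul(Mul(-2, 1), 5)) = Mul(-1, Mul(-2, 5)) = Mul(-1, -10) = 10)
Mul(K, D) = Mul(1198, 10) = 11980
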